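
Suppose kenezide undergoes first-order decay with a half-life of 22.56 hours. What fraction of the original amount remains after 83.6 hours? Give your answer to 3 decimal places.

n = 83.6/22.56 ≈ 3.7057 half-lives.
Fraction remaining = (1/2)^3.7057 ≈ 0.076645.

0.077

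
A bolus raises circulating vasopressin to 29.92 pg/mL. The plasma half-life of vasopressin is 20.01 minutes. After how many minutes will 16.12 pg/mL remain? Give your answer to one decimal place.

Fraction remaining = 16.12/29.92 ≈ 0.53877.
n = log₂(29.92/16.12) = ln(1.8561)/ln 2 ≈ 0.89226 half-lives.
t = n × t½ = 0.89226 × 20.01 ≈ 17.854 minutes.

17.9 minutes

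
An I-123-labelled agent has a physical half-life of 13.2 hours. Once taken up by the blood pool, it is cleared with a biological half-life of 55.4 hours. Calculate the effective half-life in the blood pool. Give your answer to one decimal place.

1/t_eff = 1/t_phys + 1/t_biol = 1/13.2 + 1/55.4 = 0.093808 per hour.
t_eff = 13.2 × 55.4 / (13.2 + 55.4) ≈ 10.66 hours.

10.7 hours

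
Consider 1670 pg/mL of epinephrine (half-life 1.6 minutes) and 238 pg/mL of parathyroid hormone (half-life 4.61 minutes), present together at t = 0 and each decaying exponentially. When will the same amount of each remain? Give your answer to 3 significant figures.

6.89 minutes

Set 1670·(1/2)^(t/1.6) = 238·(1/2)^(t/4.61).
Taking log₂: log₂(1670/238) = t·(1/1.6 − 1/4.61).
log₂(7.0168) = 2.8108; 1/1.6 − 1/4.61 = 0.40808.
t = 2.8108 / 0.40808 ≈ 6.8879 minutes.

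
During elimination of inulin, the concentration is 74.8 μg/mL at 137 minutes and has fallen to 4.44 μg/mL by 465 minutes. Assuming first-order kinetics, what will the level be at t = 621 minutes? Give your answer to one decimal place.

1.2 μg/mL

Over Δt = 465 − 137 = 328 minutes, the level fell by a factor of 74.8/4.44 ≈ 16.847.
n = log₂(16.847) ≈ 4.0744 half-lives, so t½ = 328/4.0744 ≈ 80.503 minutes.
From t = 465 to t = 621: 4.44 × (1/2)^((621−465)/80.503) ≈ 1.1589 μg/mL.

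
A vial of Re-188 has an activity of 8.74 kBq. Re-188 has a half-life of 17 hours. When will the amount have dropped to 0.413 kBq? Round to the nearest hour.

Fraction remaining = 0.413/8.74 ≈ 0.047254.
n = log₂(8.74/0.413) = ln(21.162)/ln 2 ≈ 4.4034 half-lives.
t = n × t½ = 4.4034 × 17 ≈ 74.858 hours.

75 hours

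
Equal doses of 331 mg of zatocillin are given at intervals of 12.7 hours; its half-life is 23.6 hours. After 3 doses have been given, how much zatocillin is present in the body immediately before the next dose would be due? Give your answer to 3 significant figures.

493 mg

The 3 doses were given 38.1, 25.4, 12.7 hours ago.
Total = 331·(1/2)^(38.1/23.6) + 331·(1/2)^(25.4/23.6) + 331·(1/2)^(12.7/23.6)
      = 108.1 + 156.98 + 227.95 ≈ 493.03 mg.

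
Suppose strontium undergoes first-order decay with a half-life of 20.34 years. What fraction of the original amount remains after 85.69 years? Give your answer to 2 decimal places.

0.05

n = 85.69/20.34 ≈ 4.2129 half-lives.
Fraction remaining = (1/2)^4.2129 ≈ 0.053926.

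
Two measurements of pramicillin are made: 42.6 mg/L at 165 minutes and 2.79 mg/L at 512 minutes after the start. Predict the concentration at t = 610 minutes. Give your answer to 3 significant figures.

Over Δt = 512 − 165 = 347 minutes, the level fell by a factor of 42.6/2.79 ≈ 15.269.
n = log₂(15.269) ≈ 3.9325 half-lives, so t½ = 347/3.9325 ≈ 88.239 minutes.
From t = 512 to t = 610: 2.79 × (1/2)^((610−512)/88.239) ≈ 1.292 mg/L.

1.29 mg/L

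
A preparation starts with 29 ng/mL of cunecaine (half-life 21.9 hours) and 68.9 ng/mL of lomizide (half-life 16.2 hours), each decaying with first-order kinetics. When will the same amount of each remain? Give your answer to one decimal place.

77.7 hours

Set 29·(1/2)^(t/21.9) = 68.9·(1/2)^(t/16.2).
Taking log₂: log₂(29/68.9) = t·(1/21.9 − 1/16.2).
log₂(0.4209) = -1.2485; 1/21.9 − 1/16.2 = -0.016066.
t = -1.2485 / -0.016066 ≈ 77.706 hours.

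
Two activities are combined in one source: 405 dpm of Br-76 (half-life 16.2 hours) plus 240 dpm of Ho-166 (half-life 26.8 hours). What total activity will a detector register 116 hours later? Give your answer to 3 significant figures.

Br-76: 405 × (1/2)^(116/16.2) = 405 × (1/2)^7.1605 ≈ 2.8309 dpm.
Ho-166: 240 × (1/2)^(116/26.8) = 240 × (1/2)^4.3284 ≈ 11.947 dpm.
Total = 2.8309 + 11.947 ≈ 14.778 dpm.

14.8 dpm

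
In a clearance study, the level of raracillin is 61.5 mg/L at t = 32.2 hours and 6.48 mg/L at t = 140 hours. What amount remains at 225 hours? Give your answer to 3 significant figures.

1.10 mg/L

Over Δt = 140 − 32.2 = 107.8 hours, the level fell by a factor of 61.5/6.48 ≈ 9.4907.
n = log₂(9.4907) ≈ 3.2465 half-lives, so t½ = 107.8/3.2465 ≈ 33.205 hours.
From t = 140 to t = 225: 6.48 × (1/2)^((225−140)/33.205) ≈ 1.0989 mg/L.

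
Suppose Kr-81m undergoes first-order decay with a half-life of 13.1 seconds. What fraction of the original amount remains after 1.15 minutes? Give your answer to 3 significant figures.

0.0260

1.15 minutes = 69 seconds.
n = 69/13.1 ≈ 5.2672 half-lives.
Fraction remaining = (1/2)^5.2672 ≈ 0.025967.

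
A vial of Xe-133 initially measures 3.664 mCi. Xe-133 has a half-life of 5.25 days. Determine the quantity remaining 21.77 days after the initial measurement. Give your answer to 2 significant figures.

Number of half-lives: n = 21.77/5.25 ≈ 4.1467.
Remaining = 3.664 × (1/2)^4.1467 = 3.664 × 0.056458 ≈ 0.20686 mCi.

0.21 mCi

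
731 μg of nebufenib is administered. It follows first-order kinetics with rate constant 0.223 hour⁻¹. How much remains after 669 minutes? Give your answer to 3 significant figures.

t½ = ln 2 / λ = 0.69315 / 0.223 ≈ 3.1083 hours.
Convert the elapsed time: 669 minutes = 11.15 hours.
Number of half-lives: n = 11.15/3.1083 ≈ 3.5872.
Remaining = 731 × (1/2)^3.5872 = 731 × 0.083205 ≈ 60.823 μg.

60.8 μg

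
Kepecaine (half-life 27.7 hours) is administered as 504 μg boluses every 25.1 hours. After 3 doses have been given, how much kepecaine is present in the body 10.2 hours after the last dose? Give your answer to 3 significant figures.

The 3 doses were given 60.4, 35.3, 10.2 hours ago.
Total = 504·(1/2)^(60.4/27.7) + 504·(1/2)^(35.3/27.7) + 504·(1/2)^(10.2/27.7)
      = 111.18 + 208.36 + 390.46 ≈ 710 μg.

710 μg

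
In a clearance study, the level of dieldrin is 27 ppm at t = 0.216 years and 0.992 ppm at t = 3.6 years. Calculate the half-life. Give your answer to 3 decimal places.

0.710 years

Over Δt = 3.6 − 0.216 = 3.384 years, the level fell by a factor of 27/0.992 ≈ 27.218.
n = log₂(27.218) ≈ 4.7665 half-lives, so t½ = 3.384/4.7665 ≈ 0.70996 years.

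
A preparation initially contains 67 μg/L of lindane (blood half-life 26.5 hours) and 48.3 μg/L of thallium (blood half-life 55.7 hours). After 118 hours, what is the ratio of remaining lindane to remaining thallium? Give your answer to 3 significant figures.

0.275

lindane: 67 × (1/2)^(118/26.5) = 67 × (1/2)^4.4528 ≈ 3.0594 μg/L.
thallium: 48.3 × (1/2)^(118/55.7) = 48.3 × (1/2)^2.1185 ≈ 11.123 μg/L.
Ratio ≈ 3.0594 / 11.123 ≈ 0.27506.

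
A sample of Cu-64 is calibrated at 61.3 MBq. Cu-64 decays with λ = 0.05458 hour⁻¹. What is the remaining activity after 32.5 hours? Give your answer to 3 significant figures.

10.4 MBq

t½ = ln 2 / λ = 0.69315 / 0.05458 ≈ 12.7 hours.
Number of half-lives: n = 32.5/12.7 ≈ 2.5591.
Remaining = 61.3 × (1/2)^2.5591 = 61.3 × 0.16968 ≈ 10.401 MBq.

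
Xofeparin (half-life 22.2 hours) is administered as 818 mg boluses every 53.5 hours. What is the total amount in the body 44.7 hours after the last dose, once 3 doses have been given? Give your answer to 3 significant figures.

248 mg

The 3 doses were given 151.7, 98.2, 44.7 hours ago.
Total = 818·(1/2)^(151.7/22.2) + 818·(1/2)^(98.2/22.2) + 818·(1/2)^(44.7/22.2)
      = 7.1732 + 38.122 + 202.59 ≈ 247.89 mg.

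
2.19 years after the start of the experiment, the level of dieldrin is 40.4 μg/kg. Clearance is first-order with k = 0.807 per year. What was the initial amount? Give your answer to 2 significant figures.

t½ = ln 2 / k = 0.69315 / 0.807 ≈ 0.85892 years.
Number of half-lives elapsed: n = 2.19/0.85892 ≈ 2.5497.
A₀ = A × 2^n = 40.4 × 2^2.5497 = 40.4 × 5.8552 ≈ 236.55 μg/kg.

240 μg/kg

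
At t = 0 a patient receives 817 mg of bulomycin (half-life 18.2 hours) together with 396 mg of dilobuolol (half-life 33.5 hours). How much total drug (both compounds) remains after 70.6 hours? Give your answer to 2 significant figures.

150 mg

bulomycin: 817 × (1/2)^(70.6/18.2) = 817 × (1/2)^3.8791 ≈ 55.525 mg.
dilobuolol: 396 × (1/2)^(70.6/33.5) = 396 × (1/2)^2.1075 ≈ 91.894 mg.
Total = 55.525 + 91.894 ≈ 147.42 mg.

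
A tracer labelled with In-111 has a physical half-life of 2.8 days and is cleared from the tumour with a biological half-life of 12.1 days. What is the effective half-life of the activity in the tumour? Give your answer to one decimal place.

2.3 days

1/t_eff = 1/t_phys + 1/t_biol = 1/2.8 + 1/12.1 = 0.43979 per day.
t_eff = 2.8 × 12.1 / (2.8 + 12.1) ≈ 2.2738 days.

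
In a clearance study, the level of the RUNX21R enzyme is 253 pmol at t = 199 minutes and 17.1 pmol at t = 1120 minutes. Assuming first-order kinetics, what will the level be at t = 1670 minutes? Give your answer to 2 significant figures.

Over Δt = 1120 − 199 = 921 minutes, the level fell by a factor of 253/17.1 ≈ 14.795.
n = log₂(14.795) ≈ 3.8871 half-lives, so t½ = 921/3.8871 ≈ 236.94 minutes.
From t = 1120 to t = 1670: 17.1 × (1/2)^((1670−1120)/236.94) ≈ 3.4216 pmol.

3.4 pmol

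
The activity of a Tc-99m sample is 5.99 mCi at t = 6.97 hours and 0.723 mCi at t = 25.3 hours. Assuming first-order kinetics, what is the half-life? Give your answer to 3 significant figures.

Over Δt = 25.3 − 6.97 = 18.33 hours, the level fell by a factor of 5.99/0.723 ≈ 8.2849.
n = log₂(8.2849) ≈ 3.0505 half-lives, so t½ = 18.33/3.0505 ≈ 6.0089 hours.

6.01 hours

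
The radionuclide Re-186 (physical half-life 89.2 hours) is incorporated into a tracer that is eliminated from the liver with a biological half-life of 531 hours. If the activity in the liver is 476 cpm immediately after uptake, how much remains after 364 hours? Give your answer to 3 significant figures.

1/t_eff = 1/t_phys + 1/t_biol = 1/89.2 + 1/531 = 0.013094 per hour.
t_eff = 89.2 × 531 / (89.2 + 531) ≈ 76.371 hours.
Remaining = 476 × (1/2)^(364/76.371) = 476 × (1/2)^4.7662 ≈ 17.492 cpm.

17.5 cpm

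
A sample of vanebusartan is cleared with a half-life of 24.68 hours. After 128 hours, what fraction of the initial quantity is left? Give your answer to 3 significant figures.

n = 128/24.68 ≈ 5.1864 half-lives.
Fraction remaining = (1/2)^5.1864 ≈ 0.027463.

0.0275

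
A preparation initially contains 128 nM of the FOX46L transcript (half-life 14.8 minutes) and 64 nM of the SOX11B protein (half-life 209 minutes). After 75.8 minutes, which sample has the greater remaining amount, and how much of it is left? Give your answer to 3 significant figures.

FOX46L transcript: 128 × (1/2)^5.1216 ≈ 3.6766 nM.
SOX11B protein: 64 × (1/2)^0.36268 ≈ 49.774 nM.
SOX11B protein has more remaining, at ≈ 49.774 nM.

SOX11B protein, 49.8 nM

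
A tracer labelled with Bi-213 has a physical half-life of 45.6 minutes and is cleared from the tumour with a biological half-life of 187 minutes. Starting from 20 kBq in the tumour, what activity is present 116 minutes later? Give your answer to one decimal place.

1/t_eff = 1/t_phys + 1/t_biol = 1/45.6 + 1/187 = 0.027277 per minute.
t_eff = 45.6 × 187 / (45.6 + 187) ≈ 36.66 minutes.
Remaining = 20 × (1/2)^(116/36.66) = 20 × (1/2)^3.1642 ≈ 2.2311 kBq.

2.2 kBq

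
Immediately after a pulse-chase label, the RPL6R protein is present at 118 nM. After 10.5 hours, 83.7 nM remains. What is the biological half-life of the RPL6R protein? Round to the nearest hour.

A/A₀ = 83.7/118 ≈ 0.70932.
n = log₂(1.4098) ≈ 0.49549 half-lives elapsed in 10.5 hours.
t½ = 10.5/0.49549 ≈ 21.191 hours.

21 hours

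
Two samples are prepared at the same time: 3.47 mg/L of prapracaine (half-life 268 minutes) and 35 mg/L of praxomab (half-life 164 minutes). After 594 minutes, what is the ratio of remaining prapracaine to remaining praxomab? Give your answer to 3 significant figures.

prapracaine: 3.47 × (1/2)^(594/268) = 3.47 × (1/2)^2.2164 ≈ 0.74666 mg/L.
praxomab: 35 × (1/2)^(594/164) = 35 × (1/2)^3.622 ≈ 2.8428 mg/L.
Ratio ≈ 0.74666 / 2.8428 ≈ 0.26264.

0.263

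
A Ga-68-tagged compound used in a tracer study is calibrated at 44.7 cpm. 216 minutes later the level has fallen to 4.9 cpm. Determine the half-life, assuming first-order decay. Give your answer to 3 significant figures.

A/A₀ = 4.9/44.7 ≈ 0.10962.
n = log₂(9.1224) ≈ 3.1894 half-lives elapsed in 216 minutes.
t½ = 216/3.1894 ≈ 67.724 minutes.

67.7 minutes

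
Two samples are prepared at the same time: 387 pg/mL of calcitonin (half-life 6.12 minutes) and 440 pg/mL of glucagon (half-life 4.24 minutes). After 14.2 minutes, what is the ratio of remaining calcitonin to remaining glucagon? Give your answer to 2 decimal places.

1.79

calcitonin: 387 × (1/2)^(14.2/6.12) = 387 × (1/2)^2.3203 ≈ 77.489 pg/mL.
glucagon: 440 × (1/2)^(14.2/4.24) = 440 × (1/2)^3.3491 ≈ 43.18 pg/mL.
Ratio ≈ 77.489 / 43.18 ≈ 1.7946.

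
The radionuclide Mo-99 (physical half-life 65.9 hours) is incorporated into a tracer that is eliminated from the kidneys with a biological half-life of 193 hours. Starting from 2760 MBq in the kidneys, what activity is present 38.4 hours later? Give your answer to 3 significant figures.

1/t_eff = 1/t_phys + 1/t_biol = 1/65.9 + 1/193 = 0.020356 per hour.
t_eff = 65.9 × 193 / (65.9 + 193) ≈ 49.126 hours.
Remaining = 2760 × (1/2)^(38.4/49.126) = 2760 × (1/2)^0.78166 ≈ 1605.5 MBq.

1610 MBq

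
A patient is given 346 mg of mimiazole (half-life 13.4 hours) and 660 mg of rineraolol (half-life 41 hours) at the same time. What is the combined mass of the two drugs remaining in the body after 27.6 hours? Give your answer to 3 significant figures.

mimiazole: 346 × (1/2)^(27.6/13.4) = 346 × (1/2)^2.0597 ≈ 82.994 mg.
rineraolol: 660 × (1/2)^(27.6/41) = 660 × (1/2)^0.67317 ≈ 413.9 mg.
Total = 82.994 + 413.9 ≈ 496.9 mg.

497 mg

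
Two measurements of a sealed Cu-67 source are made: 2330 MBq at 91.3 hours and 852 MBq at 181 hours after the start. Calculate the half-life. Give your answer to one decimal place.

61.8 hours

Over Δt = 181 − 91.3 = 89.7 hours, the level fell by a factor of 2330/852 ≈ 2.7347.
n = log₂(2.7347) ≈ 1.4514 half-lives, so t½ = 89.7/1.4514 ≈ 61.802 hours.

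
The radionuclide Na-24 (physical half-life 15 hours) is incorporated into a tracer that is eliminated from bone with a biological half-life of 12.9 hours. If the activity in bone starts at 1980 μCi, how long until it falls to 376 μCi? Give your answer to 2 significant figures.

1/t_eff = 1/t_phys + 1/t_biol = 1/15 + 1/12.9 = 0.14419 per hour.
t_eff = 15 × 12.9 / (15 + 12.9) ≈ 6.9355 hours.
n = log₂(1980/376) ≈ 2.3967; t = 2.3967 × 6.9355 ≈ 16.622 hours.

17 hours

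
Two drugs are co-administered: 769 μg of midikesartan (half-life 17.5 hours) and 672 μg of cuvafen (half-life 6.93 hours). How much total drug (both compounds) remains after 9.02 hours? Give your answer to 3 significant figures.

811 μg

midikesartan: 769 × (1/2)^(9.02/17.5) = 769 × (1/2)^0.51543 ≈ 537.98 μg.
cuvafen: 672 × (1/2)^(9.02/6.93) = 672 × (1/2)^1.3016 ≈ 272.62 μg.
Total = 537.98 + 272.62 ≈ 810.6 μg.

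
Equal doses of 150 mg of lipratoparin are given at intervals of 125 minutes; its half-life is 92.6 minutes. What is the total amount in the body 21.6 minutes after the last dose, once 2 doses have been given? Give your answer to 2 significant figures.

The 2 doses were given 146.6, 21.6 minutes ago.
Total = 150·(1/2)^(146.6/92.6) + 150·(1/2)^(21.6/92.6)
      = 50.063 + 127.61 ≈ 177.67 mg.

180 mg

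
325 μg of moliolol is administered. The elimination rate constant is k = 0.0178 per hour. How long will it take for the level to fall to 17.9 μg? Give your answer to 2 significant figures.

t½ = ln 2 / k = 0.69315 / 0.0178 ≈ 38.941 hours.
Fraction remaining = 17.9/325 ≈ 0.055077.
n = log₂(325/17.9) = ln(18.156)/ln 2 ≈ 4.1824 half-lives.
t = n × t½ = 4.1824 × 38.941 ≈ 162.87 hours.

160 hours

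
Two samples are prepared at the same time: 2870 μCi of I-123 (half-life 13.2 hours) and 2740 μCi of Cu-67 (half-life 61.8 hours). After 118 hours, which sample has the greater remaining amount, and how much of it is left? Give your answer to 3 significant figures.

I-123: 2870 × (1/2)^8.9394 ≈ 5.846 μCi.
Cu-67: 2740 × (1/2)^1.9094 ≈ 729.4 μCi.
Cu-67 has more remaining, at ≈ 729.4 μCi.

Cu-67, 729 μCi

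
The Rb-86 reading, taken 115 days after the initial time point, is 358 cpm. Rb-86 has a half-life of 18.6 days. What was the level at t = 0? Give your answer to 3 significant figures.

Number of half-lives elapsed: n = 115/18.6 ≈ 6.1828.
A₀ = A × 2^n = 358 × 2^6.1828 = 358 × 72.645 ≈ 26007 cpm.

26000 cpm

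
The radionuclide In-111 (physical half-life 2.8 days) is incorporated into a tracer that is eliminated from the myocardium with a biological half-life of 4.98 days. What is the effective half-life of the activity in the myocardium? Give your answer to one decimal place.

1/t_eff = 1/t_phys + 1/t_biol = 1/2.8 + 1/4.98 = 0.55795 per day.
t_eff = 2.8 × 4.98 / (2.8 + 4.98) ≈ 1.7923 days.

1.8 days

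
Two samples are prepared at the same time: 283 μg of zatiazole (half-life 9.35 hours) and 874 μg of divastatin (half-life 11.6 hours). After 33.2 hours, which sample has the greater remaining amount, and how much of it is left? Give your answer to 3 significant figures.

divastatin, 120 μg

zatiazole: 283 × (1/2)^3.5508 ≈ 24.148 μg.
divastatin: 874 × (1/2)^2.8621 ≈ 120.21 μg.
Divastatin has more remaining, at ≈ 120.21 μg.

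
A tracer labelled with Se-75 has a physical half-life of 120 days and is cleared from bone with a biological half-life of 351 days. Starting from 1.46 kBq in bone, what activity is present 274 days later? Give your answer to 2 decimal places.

0.17 kBq

1/t_eff = 1/t_phys + 1/t_biol = 1/120 + 1/351 = 0.011182 per day.
t_eff = 120 × 351 / (120 + 351) ≈ 89.427 days.
Remaining = 1.46 × (1/2)^(274/89.427) = 1.46 × (1/2)^3.064 ≈ 0.17459 kBq.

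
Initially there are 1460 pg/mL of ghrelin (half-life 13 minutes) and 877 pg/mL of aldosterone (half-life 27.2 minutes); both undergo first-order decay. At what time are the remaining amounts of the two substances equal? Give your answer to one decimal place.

18.3 minutes

Set 1460·(1/2)^(t/13) = 877·(1/2)^(t/27.2).
Taking log₂: log₂(1460/877) = t·(1/13 − 1/27.2).
log₂(1.6648) = 0.73532; 1/13 − 1/27.2 = 0.040158.
t = 0.73532 / 0.040158 ≈ 18.31 minutes.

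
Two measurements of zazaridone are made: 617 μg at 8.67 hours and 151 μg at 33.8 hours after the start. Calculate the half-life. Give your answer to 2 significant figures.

12 hours

Over Δt = 33.8 − 8.67 = 25.13 hours, the level fell by a factor of 617/151 ≈ 4.0861.
n = log₂(4.0861) ≈ 2.0307 half-lives, so t½ = 25.13/2.0307 ≈ 12.375 hours.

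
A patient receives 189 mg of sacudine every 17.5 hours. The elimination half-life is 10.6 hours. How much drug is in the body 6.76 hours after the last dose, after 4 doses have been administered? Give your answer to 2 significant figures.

The 4 doses were given 59.26, 41.76, 24.26, 6.76 hours ago.
Total = 189·(1/2)^(59.26/10.6) + 189·(1/2)^(41.76/10.6) + 189·(1/2)^(24.26/10.6) + 189·(1/2)^(6.76/10.6)
      = 3.9222 + 12.317 + 38.681 + 121.47 ≈ 176.4 mg.

180 mg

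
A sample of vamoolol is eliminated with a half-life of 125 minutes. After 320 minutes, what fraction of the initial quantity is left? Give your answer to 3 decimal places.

n = 320/125 ≈ 2.56 half-lives.
Fraction remaining = (1/2)^2.56 ≈ 0.16958.

0.170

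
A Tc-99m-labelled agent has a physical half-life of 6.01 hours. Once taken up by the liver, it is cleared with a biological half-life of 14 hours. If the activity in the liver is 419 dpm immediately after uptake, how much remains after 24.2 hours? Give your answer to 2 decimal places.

1/t_eff = 1/t_phys + 1/t_biol = 1/6.01 + 1/14 = 0.23782 per hour.
t_eff = 6.01 × 14 / (6.01 + 14) ≈ 4.2049 hours.
Remaining = 419 × (1/2)^(24.2/4.2049) = 419 × (1/2)^5.7552 ≈ 7.7576 dpm.

7.76 dpm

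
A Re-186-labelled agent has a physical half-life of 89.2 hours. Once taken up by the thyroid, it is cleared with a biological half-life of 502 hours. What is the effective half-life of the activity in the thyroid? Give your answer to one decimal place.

1/t_eff = 1/t_phys + 1/t_biol = 1/89.2 + 1/502 = 0.013203 per hour.
t_eff = 89.2 × 502 / (89.2 + 502) ≈ 75.742 hours.

75.7 hours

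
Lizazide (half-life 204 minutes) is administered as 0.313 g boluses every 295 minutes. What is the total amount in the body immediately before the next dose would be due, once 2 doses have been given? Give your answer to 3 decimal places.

0.157 g

The 2 doses were given 590, 295 minutes ago.
Total = 0.313·(1/2)^(590/204) + 0.313·(1/2)^(295/204)
      = 0.042162 + 0.11488 ≈ 0.15704 g.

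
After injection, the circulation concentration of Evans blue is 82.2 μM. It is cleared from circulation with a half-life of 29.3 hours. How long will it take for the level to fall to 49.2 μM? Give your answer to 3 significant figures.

Fraction remaining = 49.2/82.2 ≈ 0.59854.
n = log₂(82.2/49.2) = ln(1.6707)/ln 2 ≈ 0.74048 half-lives.
t = n × t½ = 0.74048 × 29.3 ≈ 21.696 hours.

21.7 hours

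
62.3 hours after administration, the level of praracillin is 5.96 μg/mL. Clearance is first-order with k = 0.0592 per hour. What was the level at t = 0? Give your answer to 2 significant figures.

240 μg/mL

t½ = ln 2 / k = 0.69315 / 0.0592 ≈ 11.709 hours.
Number of half-lives elapsed: n = 62.3/11.709 ≈ 5.3209.
A₀ = A × 2^n = 5.96 × 2^5.3209 = 5.96 × 39.971 ≈ 238.23 μg/mL.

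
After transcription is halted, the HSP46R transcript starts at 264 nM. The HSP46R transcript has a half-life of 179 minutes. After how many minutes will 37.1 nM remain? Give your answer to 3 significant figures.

Fraction remaining = 37.1/264 ≈ 0.14053.
n = log₂(264/37.1) = ln(7.1159)/ln 2 ≈ 2.831 half-lives.
t = n × t½ = 2.831 × 179 ≈ 506.76 minutes.

507 minutes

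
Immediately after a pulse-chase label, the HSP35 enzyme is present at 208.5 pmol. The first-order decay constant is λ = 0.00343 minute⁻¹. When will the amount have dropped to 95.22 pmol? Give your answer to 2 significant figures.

230 minutes

t½ = ln 2 / λ = 0.69315 / 0.00343 ≈ 202.08 minutes.
Fraction remaining = 95.22/208.5 ≈ 0.45669.
n = log₂(208.5/95.22) = ln(2.1897)/ln 2 ≈ 1.1307 half-lives.
t = n × t½ = 1.1307 × 202.08 ≈ 228.5 minutes.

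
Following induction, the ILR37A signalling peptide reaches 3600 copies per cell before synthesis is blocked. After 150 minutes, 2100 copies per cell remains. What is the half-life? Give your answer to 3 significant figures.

A/A₀ = 2100/3600 ≈ 0.58333.
n = log₂(1.7143) ≈ 0.77761 half-lives elapsed in 150 minutes.
t½ = 150/0.77761 ≈ 192.9 minutes.

193 minutes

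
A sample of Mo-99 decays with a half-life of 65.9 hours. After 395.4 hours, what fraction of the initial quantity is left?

0.015625

n = 395.4/65.9 ≈ 6 half-lives.
Fraction remaining = (1/2)^6 ≈ 0.015625.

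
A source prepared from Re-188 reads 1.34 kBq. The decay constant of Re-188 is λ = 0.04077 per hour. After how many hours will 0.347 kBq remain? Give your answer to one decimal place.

33.1 hours

t½ = ln 2 / λ = 0.69315 / 0.04077 ≈ 17.001 hours.
Fraction remaining = 0.347/1.34 ≈ 0.25896.
n = log₂(1.34/0.347) = ln(3.8617)/ln 2 ≈ 1.9492 half-lives.
t = n × t½ = 1.9492 × 17.001 ≈ 33.14 hours.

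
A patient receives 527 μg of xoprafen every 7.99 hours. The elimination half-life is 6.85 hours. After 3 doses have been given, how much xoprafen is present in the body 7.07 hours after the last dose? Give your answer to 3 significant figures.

The 3 doses were given 23.05, 15.06, 7.07 hours ago.
Total = 527·(1/2)^(23.05/6.85) + 527·(1/2)^(15.06/6.85) + 527·(1/2)^(7.07/6.85)
      = 51.151 + 114.81 + 257.7 ≈ 423.66 μg.

424 μg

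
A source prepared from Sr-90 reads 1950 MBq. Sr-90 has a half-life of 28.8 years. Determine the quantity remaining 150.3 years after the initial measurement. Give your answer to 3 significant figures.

Number of half-lives: n = 150.3/28.8 ≈ 5.2188.
Remaining = 1950 × (1/2)^5.2188 = 1950 × 0.026853 ≈ 52.364 MBq.

52.4 MBq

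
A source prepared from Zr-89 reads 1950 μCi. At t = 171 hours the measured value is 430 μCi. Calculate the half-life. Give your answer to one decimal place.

A/A₀ = 430/1950 ≈ 0.22051.
n = log₂(4.5349) ≈ 2.1811 half-lives elapsed in 171 hours.
t½ = 171/2.1811 ≈ 78.402 hours.

78.4 hours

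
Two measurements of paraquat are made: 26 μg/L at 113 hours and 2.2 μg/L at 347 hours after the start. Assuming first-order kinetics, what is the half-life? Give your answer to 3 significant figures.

65.7 hours

Over Δt = 347 − 113 = 234 hours, the level fell by a factor of 26/2.2 ≈ 11.818.
n = log₂(11.818) ≈ 3.5629 half-lives, so t½ = 234/3.5629 ≈ 65.676 hours.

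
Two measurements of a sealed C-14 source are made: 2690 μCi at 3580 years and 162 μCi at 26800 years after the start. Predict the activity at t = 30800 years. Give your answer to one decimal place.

Over Δt = 26800 − 3580 = 23220 years, the level fell by a factor of 2690/162 ≈ 16.605.
n = log₂(16.605) ≈ 4.0535 half-lives, so t½ = 23220/4.0535 ≈ 5728.3 years.
From t = 26800 to t = 30800: 162 × (1/2)^((30800−26800)/5728.3) ≈ 99.841 μCi.

99.8 μCi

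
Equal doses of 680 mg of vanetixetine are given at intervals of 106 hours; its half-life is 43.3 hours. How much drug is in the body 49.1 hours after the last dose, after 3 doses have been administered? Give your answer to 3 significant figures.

The 3 doses were given 261.1, 155.1, 49.1 hours ago.
Total = 680·(1/2)^(261.1/43.3) + 680·(1/2)^(155.1/43.3) + 680·(1/2)^(49.1/43.3)
      = 10.406 + 56.784 + 309.85 ≈ 377.04 mg.

377 mg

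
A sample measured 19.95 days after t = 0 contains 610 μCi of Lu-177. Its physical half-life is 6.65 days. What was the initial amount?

4880 μCi

Number of half-lives elapsed: n = 19.95/6.65 ≈ 3.
A₀ = A × 2^n = 610 × 2^3 = 610 × 8 ≈ 4880 μCi.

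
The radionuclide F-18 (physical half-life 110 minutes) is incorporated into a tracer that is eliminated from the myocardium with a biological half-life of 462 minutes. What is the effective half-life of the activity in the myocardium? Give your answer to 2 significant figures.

1/t_eff = 1/t_phys + 1/t_biol = 1/110 + 1/462 = 0.011255 per minute.
t_eff = 110 × 462 / (110 + 462) ≈ 88.846 minutes.

89 minutes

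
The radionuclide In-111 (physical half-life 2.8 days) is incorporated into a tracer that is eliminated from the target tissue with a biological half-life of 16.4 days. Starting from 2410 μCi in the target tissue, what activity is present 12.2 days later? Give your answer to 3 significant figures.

70.2 μCi

1/t_eff = 1/t_phys + 1/t_biol = 1/2.8 + 1/16.4 = 0.41812 per day.
t_eff = 2.8 × 16.4 / (2.8 + 16.4) ≈ 2.3917 days.
Remaining = 2410 × (1/2)^(12.2/2.3917) = 2410 × (1/2)^5.101 ≈ 70.218 μCi.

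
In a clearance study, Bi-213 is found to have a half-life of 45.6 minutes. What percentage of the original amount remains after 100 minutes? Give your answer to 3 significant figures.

21.9%

n = 100/45.6 ≈ 2.193 half-lives.
Fraction remaining = (1/2)^2.193 ≈ 0.2187, i.e. 21.87%.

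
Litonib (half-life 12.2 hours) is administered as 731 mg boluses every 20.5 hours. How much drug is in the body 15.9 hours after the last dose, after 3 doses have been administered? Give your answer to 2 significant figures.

The 3 doses were given 56.9, 36.4, 15.9 hours ago.
Total = 731·(1/2)^(56.9/12.2) + 731·(1/2)^(36.4/12.2) + 731·(1/2)^(15.9/12.2)
      = 28.836 + 92.419 + 296.2 ≈ 417.46 mg.

420 mg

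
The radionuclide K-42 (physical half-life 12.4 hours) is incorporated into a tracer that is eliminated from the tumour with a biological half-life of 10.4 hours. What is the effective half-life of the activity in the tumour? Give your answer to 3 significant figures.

1/t_eff = 1/t_phys + 1/t_biol = 1/12.4 + 1/10.4 = 0.1768 per hour.
t_eff = 12.4 × 10.4 / (12.4 + 10.4) ≈ 5.6561 hours.

5.66 hours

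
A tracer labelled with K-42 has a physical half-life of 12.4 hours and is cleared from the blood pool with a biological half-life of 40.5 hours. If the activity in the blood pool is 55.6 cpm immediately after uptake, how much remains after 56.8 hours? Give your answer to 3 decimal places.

0.879 cpm

1/t_eff = 1/t_phys + 1/t_biol = 1/12.4 + 1/40.5 = 0.10534 per hour.
t_eff = 12.4 × 40.5 / (12.4 + 40.5) ≈ 9.4934 hours.
Remaining = 55.6 × (1/2)^(56.8/9.4934) = 55.6 × (1/2)^5.9831 ≈ 0.87898 cpm.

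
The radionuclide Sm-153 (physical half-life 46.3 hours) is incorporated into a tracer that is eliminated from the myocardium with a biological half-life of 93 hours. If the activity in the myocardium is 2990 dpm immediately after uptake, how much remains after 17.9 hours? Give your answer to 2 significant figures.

2000 dpm

1/t_eff = 1/t_phys + 1/t_biol = 1/46.3 + 1/93 = 0.032351 per hour.
t_eff = 46.3 × 93 / (46.3 + 93) ≈ 30.911 hours.
Remaining = 2990 × (1/2)^(17.9/30.911) = 2990 × (1/2)^0.57908 ≈ 2001.5 dpm.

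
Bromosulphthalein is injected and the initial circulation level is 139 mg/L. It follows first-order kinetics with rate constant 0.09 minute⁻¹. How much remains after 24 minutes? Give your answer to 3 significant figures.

t½ = ln 2 / k = 0.69315 / 0.09 ≈ 7.7016 minutes.
Number of half-lives: n = 24/7.7016 ≈ 3.1162.
Remaining = 139 × (1/2)^3.1162 = 139 × 0.11533 ≈ 16.03 mg/L.

16.0 mg/L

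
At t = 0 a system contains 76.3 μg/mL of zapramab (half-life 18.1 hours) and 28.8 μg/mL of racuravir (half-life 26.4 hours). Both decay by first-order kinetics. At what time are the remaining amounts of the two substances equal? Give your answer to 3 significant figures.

80.9 hours

Set 76.3·(1/2)^(t/18.1) = 28.8·(1/2)^(t/26.4).
Taking log₂: log₂(76.3/28.8) = t·(1/18.1 − 1/26.4).
log₂(2.6493) = 1.4056; 1/18.1 − 1/26.4 = 0.01737.
t = 1.4056 / 0.01737 ≈ 80.923 hours.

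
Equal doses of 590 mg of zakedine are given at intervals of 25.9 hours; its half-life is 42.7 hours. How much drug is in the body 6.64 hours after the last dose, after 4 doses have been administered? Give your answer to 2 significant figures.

The 4 doses were given 84.34, 58.44, 32.54, 6.64 hours ago.
Total = 590·(1/2)^(84.34/42.7) + 590·(1/2)^(58.44/42.7) + 590·(1/2)^(32.54/42.7) + 590·(1/2)^(6.64/42.7)
      = 150.06 + 228.48 + 347.9 + 529.71 ≈ 1256.2 mg.

1300 mg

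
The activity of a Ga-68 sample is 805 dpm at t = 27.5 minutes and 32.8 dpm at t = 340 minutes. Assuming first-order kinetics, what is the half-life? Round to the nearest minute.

Over Δt = 340 − 27.5 = 312.5 minutes, the level fell by a factor of 805/32.8 ≈ 24.543.
n = log₂(24.543) ≈ 4.6172 half-lives, so t½ = 312.5/4.6172 ≈ 67.681 minutes.

68 minutes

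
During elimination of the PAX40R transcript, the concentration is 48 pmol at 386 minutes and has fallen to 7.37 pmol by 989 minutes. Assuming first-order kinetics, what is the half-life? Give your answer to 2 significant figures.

Over Δt = 989 − 386 = 603 minutes, the level fell by a factor of 48/7.37 ≈ 6.5129.
n = log₂(6.5129) ≈ 2.7033 half-lives, so t½ = 603/2.7033 ≈ 223.06 minutes.

220 minutes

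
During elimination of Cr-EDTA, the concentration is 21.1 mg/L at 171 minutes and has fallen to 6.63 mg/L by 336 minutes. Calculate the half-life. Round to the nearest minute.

Over Δt = 336 − 171 = 165 minutes, the level fell by a factor of 21.1/6.63 ≈ 3.1825.
n = log₂(3.1825) ≈ 1.6702 half-lives, so t½ = 165/1.6702 ≈ 98.793 minutes.

99 minutes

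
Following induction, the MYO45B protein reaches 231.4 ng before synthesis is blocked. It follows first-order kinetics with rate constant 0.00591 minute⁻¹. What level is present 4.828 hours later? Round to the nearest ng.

42 ng

t½ = ln 2 / λ = 0.69315 / 0.00591 ≈ 117.28 minutes.
Convert the elapsed time: 4.828 hours = 289.68 minutes.
Number of half-lives: n = 289.68/117.28 ≈ 2.4699.
Remaining = 231.4 × (1/2)^2.4699 = 231.4 × 0.1805 ≈ 41.768 ng.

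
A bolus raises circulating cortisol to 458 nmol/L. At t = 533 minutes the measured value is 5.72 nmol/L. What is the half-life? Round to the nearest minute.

A/A₀ = 5.72/458 ≈ 0.012489.
n = log₂(80.07) ≈ 6.3232 half-lives elapsed in 533 minutes.
t½ = 533/6.3232 ≈ 84.293 minutes.

84 minutes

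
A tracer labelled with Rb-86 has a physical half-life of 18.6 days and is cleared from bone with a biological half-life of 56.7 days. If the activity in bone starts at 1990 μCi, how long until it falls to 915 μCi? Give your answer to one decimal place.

1/t_eff = 1/t_phys + 1/t_biol = 1/18.6 + 1/56.7 = 0.0714 per day.
t_eff = 18.6 × 56.7 / (18.6 + 56.7) ≈ 14.006 days.
n = log₂(1990/915) ≈ 1.1209; t = 1.1209 × 14.006 ≈ 15.699 days.

15.7 days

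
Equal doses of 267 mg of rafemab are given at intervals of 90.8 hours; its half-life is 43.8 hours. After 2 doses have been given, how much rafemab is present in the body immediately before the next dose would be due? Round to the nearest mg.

79 mg

The 2 doses were given 181.6, 90.8 hours ago.
Total = 267·(1/2)^(181.6/43.8) + 267·(1/2)^(90.8/43.8)
      = 15.08 + 63.454 ≈ 78.534 mg.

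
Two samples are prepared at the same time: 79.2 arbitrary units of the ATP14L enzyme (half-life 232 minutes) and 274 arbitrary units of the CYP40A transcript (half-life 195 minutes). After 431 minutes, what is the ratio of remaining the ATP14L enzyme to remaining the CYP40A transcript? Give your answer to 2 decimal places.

0.37

ATP14L enzyme: 79.2 × (1/2)^(431/232) = 79.2 × (1/2)^1.8578 ≈ 21.852 arbitrary units.
CYP40A transcript: 274 × (1/2)^(431/195) = 274 × (1/2)^2.2103 ≈ 59.21 arbitrary units.
Ratio ≈ 21.852 / 59.21 ≈ 0.36905.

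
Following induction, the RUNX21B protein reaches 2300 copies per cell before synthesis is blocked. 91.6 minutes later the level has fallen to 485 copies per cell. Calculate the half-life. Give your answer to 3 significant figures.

A/A₀ = 485/2300 ≈ 0.21087.
n = log₂(4.7423) ≈ 2.2456 half-lives elapsed in 91.6 minutes.
t½ = 91.6/2.2456 ≈ 40.791 minutes.

40.8 minutes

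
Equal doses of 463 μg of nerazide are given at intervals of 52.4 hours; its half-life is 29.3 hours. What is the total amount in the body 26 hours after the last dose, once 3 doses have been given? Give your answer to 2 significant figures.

The 3 doses were given 130.8, 78.4, 26 hours ago.
Total = 463·(1/2)^(130.8/29.3) + 463·(1/2)^(78.4/29.3) + 463·(1/2)^(26/29.3)
      = 20.977 + 72.459 + 250.3 ≈ 343.73 μg.

340 μg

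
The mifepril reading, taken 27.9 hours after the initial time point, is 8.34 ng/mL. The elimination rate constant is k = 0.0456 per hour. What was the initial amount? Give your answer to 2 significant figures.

30 ng/mL

t½ = ln 2 / k = 0.69315 / 0.0456 ≈ 15.201 hours.
Number of half-lives elapsed: n = 27.9/15.201 ≈ 1.8355.
A₀ = A × 2^n = 8.34 × 2^1.8355 = 8.34 × 3.5688 ≈ 29.764 ng/mL.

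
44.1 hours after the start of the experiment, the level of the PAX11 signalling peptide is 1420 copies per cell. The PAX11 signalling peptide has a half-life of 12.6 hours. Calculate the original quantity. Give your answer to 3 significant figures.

16100 copies per cell

Number of half-lives elapsed: n = 44.1/12.6 ≈ 3.5.
A₀ = A × 2^n = 1420 × 2^3.5 = 1420 × 11.314 ≈ 16065 copies per cell.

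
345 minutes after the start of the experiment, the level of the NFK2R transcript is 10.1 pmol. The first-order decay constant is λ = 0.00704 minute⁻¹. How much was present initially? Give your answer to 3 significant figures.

115 pmol

t½ = ln 2 / λ = 0.69315 / 0.00704 ≈ 98.458 minutes.
Number of half-lives elapsed: n = 345/98.458 ≈ 3.504.
A₀ = A × 2^n = 10.1 × 2^3.504 = 10.1 × 11.345 ≈ 114.59 pmol.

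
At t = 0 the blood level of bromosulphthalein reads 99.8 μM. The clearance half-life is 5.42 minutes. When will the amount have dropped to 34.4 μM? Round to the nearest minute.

8 minutes

Fraction remaining = 34.4/99.8 ≈ 0.34469.
n = log₂(99.8/34.4) = ln(2.9012)/ln 2 ≈ 1.5366 half-lives.
t = n × t½ = 1.5366 × 5.42 ≈ 8.3285 minutes.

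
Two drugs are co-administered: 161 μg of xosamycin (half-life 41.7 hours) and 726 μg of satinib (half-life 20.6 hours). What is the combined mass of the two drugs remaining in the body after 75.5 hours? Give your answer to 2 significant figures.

100 μg

xosamycin: 161 × (1/2)^(75.5/41.7) = 161 × (1/2)^1.8106 ≈ 45.898 μg.
satinib: 726 × (1/2)^(75.5/20.6) = 726 × (1/2)^3.665 ≈ 57.233 μg.
Total = 45.898 + 57.233 ≈ 103.13 μg.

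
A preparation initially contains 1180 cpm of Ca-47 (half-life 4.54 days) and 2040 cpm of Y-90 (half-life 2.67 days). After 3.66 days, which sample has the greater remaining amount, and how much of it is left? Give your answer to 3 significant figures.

Ca-47: 1180 × (1/2)^0.80617 ≈ 674.84 cpm.
Y-90: 2040 × (1/2)^1.3708 ≈ 788.83 cpm.
Y-90 has more remaining, at ≈ 788.83 cpm.

Y-90, 789 cpm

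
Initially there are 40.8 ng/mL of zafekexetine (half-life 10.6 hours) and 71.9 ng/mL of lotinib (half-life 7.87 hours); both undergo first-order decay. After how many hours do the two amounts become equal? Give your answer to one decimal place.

Set 40.8·(1/2)^(t/10.6) = 71.9·(1/2)^(t/7.87).
Taking log₂: log₂(40.8/71.9) = t·(1/10.6 − 1/7.87).
log₂(0.56745) = -0.81742; 1/10.6 − 1/7.87 = -0.032725.
t = -0.81742 / -0.032725 ≈ 24.978 hours.

25.0 hours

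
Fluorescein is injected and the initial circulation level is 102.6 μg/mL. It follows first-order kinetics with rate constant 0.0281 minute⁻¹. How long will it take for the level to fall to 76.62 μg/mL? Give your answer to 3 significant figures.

10.4 minutes

t½ = ln 2 / k = 0.69315 / 0.0281 ≈ 24.667 minutes.
Fraction remaining = 76.62/102.6 ≈ 0.74678.
n = log₂(102.6/76.62) = ln(1.3391)/ln 2 ≈ 0.42124 half-lives.
t = n × t½ = 0.42124 × 24.667 ≈ 10.391 minutes.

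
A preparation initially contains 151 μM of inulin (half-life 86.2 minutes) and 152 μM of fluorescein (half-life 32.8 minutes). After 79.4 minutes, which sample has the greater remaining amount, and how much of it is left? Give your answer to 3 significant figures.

inulin, 79.7 μM

inulin: 151 × (1/2)^0.92111 ≈ 79.743 μM.
fluorescein: 152 × (1/2)^2.4207 ≈ 28.388 μM.
Inulin has more remaining, at ≈ 79.743 μM.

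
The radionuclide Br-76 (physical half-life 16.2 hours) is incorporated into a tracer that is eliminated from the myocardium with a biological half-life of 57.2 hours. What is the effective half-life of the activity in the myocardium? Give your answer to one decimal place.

12.6 hours

1/t_eff = 1/t_phys + 1/t_biol = 1/16.2 + 1/57.2 = 0.079211 per hour.
t_eff = 16.2 × 57.2 / (16.2 + 57.2) ≈ 12.625 hours.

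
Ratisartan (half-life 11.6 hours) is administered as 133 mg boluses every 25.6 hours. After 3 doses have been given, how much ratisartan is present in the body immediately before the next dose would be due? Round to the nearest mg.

The 3 doses were given 76.8, 51.2, 25.6 hours ago.
Total = 133·(1/2)^(76.8/11.6) + 133·(1/2)^(51.2/11.6) + 133·(1/2)^(25.6/11.6)
      = 1.3515 + 6.2398 + 28.808 ≈ 36.399 mg.

36 mg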